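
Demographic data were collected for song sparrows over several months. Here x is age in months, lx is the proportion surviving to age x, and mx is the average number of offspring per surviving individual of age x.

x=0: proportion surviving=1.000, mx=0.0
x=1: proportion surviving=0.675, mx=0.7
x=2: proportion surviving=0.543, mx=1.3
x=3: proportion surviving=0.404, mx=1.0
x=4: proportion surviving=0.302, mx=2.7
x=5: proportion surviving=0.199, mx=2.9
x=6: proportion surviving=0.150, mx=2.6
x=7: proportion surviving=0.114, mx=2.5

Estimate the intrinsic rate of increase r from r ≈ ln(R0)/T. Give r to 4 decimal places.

0.3480

R0 = Σ lx·mx = 0 + 0.4725 + 0.7059 + 0.404 + 0.8154 + 0.5771 + 0.39 + 0.285 = 3.6499
Σ x·lx·mx = 13.5784; T = 13.5784/3.6499 = 3.72021…
r ≈ ln(R0)/T = ln(3.6499)/3.72021… = 0.348018… → 0.3480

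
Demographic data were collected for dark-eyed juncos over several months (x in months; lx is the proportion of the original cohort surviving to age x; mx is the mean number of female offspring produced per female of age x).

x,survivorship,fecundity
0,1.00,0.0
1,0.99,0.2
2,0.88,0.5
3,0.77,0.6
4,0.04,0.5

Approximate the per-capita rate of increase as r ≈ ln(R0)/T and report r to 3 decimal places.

R0 = Σ lx·mx = 0 + 0.198 + 0.44 + 0.462 + 0.02 = 1.12
Σ x·lx·mx = 2.544; T = 2.544/1.12 = 2.27143…
r ≈ ln(R0)/T = ln(1.12)/2.27143… = 0.04989… → 0.050

0.050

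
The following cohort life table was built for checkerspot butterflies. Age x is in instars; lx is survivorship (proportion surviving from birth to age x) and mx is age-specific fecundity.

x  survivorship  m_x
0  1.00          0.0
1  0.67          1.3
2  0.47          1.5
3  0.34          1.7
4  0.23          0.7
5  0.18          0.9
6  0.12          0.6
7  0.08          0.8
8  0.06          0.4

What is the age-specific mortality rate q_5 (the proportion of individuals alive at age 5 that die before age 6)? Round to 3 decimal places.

0.333

q_5 = (l_5 − l_6) / l_5 = (0.18 − 0.12) / 0.18
     = 0.06 / 0.18 = 0.333333… → 0.333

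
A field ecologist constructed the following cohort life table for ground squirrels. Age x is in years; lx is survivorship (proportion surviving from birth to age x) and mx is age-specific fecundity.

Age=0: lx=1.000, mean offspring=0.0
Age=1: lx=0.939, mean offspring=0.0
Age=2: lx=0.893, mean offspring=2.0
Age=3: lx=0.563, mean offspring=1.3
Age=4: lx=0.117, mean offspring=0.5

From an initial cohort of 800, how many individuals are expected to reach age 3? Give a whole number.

Expected survivors = N0 · l_3 = 800 × 0.563 = 450.4 → 450

450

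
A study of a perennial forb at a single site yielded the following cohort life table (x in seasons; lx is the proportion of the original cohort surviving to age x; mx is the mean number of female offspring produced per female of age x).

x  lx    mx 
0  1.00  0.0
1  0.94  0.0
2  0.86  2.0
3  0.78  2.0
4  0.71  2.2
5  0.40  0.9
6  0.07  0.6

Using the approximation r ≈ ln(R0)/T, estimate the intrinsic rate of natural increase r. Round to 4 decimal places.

0.5292

R0 = Σ lx·mx = 0 + 0 + 1.72 + 1.56 + 1.562 + 0.36 + 0.042 = 5.244
Σ x·lx·mx = 16.42; T = 16.42/5.244 = 3.1312…
r ≈ ln(R0)/T = ln(5.244)/3.1312… = 0.529218… → 0.5292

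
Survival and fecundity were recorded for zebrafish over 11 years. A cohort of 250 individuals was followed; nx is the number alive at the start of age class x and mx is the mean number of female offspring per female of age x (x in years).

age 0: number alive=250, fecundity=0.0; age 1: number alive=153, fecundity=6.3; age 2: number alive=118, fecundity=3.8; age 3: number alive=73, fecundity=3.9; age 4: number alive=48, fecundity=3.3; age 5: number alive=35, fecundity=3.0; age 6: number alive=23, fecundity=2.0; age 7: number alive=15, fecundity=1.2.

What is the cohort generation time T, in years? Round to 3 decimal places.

2.112

lx = nx/n0 = nx/250: 1, 0.612, 0.472, 0.292, 0.192, 0.14, 0.092, 0.06
lx·mx: 0, 3.8556, 1.7936, 1.1388, 0.6336, 0.42, 0.184, 0.072 → R0 = 8.0976
x·lx·mx: 0, 3.8556, 3.5872, 3.4164, 2.5344, 2.1, 1.104, 0.504 → Σ = 17.1016
T = 17.1016 / 8.0976 = 2.111934… → 2.112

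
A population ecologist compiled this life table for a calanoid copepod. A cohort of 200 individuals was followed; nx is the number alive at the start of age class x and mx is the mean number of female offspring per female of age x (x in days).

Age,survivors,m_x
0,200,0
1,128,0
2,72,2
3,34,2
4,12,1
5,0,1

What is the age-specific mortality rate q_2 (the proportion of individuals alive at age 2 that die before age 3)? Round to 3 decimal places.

0.528

lx = nx/n0 = nx/200: 1, 0.64, 0.36, 0.17, 0.06, 0
q_2 = (l_2 − l_3) / l_2 = (0.36 − 0.17) / 0.36
     = 0.19 / 0.36 = 0.527778… → 0.528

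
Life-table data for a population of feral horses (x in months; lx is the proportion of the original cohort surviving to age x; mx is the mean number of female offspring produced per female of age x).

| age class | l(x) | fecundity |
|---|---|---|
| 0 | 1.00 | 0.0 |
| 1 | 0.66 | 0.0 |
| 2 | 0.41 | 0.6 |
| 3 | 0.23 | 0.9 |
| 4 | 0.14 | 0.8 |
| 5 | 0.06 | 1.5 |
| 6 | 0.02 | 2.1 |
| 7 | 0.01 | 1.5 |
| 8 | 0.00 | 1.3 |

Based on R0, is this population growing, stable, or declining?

declining

R0 = Σ lx·mx = 0 + 0 + 0.246 + 0.207 + 0.112 + 0.09 + 0.042 + 0.015 + 0 = 0.712
R0 < 1, so the population is declining.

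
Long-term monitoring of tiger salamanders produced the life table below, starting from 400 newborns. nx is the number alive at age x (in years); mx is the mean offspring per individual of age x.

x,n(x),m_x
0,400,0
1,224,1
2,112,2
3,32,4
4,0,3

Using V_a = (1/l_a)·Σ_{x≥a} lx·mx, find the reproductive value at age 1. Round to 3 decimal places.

2.571

lx = nx/n0 = nx/400: 1, 0.56, 0.28, 0.08, 0
lx·mx for x ≥ 1: 0.56, 0.56, 0.32, 0 → sum = 1.44
V_1 = 1.44 / l_1 = 1.44 / 0.56 = 2.571429… → 2.571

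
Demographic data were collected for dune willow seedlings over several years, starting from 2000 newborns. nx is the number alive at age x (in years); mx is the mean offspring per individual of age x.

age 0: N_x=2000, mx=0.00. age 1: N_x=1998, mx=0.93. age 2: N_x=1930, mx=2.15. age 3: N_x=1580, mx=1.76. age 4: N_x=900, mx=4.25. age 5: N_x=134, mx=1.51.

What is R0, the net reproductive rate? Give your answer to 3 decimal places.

lx = nx/n0 = nx/2000: 1, 0.999, 0.965, 0.79, 0.45, 0.067
lx·mx by age: 0, 0.92907, 2.07475, 1.3904, 1.9125, 0.10117
R0 = Σ lx·mx = 6.40789 → 6.408

6.408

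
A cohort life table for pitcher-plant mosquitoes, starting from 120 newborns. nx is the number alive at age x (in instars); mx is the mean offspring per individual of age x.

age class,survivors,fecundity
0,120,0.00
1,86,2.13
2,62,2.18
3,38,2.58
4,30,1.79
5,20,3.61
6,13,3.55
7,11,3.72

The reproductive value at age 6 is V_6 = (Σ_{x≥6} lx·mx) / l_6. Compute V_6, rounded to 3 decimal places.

lx = nx/n0 = nx/120: 1, 0.71667…, 0.51667…, 0.31667…, 0.25, 0.16667…, 0.10833…, 0.09167…
lx·mx for x ≥ 6: 0.384583…, 0.341… → sum = 0.725583…
V_6 = 0.725583… / l_6 = 0.725583… / 0.108333… = 6.697692… → 6.698

6.698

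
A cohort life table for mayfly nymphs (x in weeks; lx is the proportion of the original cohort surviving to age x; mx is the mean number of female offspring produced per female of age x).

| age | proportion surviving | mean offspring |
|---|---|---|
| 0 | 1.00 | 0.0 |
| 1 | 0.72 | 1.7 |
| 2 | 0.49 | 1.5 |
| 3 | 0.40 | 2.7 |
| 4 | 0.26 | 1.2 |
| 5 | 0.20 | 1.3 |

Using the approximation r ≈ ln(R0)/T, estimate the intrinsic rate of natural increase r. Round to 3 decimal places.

R0 = Σ lx·mx = 0 + 1.224 + 0.735 + 1.08 + 0.312 + 0.26 = 3.611
Σ x·lx·mx = 8.482; T = 8.482/3.611 = 2.34893…
r ≈ ln(R0)/T = ln(3.611)/2.34893… = 0.54662… → 0.547

0.547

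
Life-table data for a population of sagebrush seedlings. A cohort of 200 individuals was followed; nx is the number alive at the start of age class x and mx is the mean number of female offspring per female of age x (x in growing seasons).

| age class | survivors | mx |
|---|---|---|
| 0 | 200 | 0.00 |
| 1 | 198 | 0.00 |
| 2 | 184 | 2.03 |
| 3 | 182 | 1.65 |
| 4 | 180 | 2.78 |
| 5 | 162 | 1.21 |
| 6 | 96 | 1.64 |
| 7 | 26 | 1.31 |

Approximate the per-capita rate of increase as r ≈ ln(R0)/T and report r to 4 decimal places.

0.5522

lx = nx/n0 = nx/200: 1, 0.99, 0.92, 0.91, 0.9, 0.81, 0.48, 0.13
R0 = Σ lx·mx = 0 + 0 + 1.8676 + 1.5015 + 2.502 + 0.9801 + 0.7872 + 0.1703 = 7.8087
Σ x·lx·mx = 29.0635; T = 29.0635/7.8087 = 3.72194…
r ≈ ln(R0)/T = ln(7.8087)/3.72194… = 0.552196… → 0.5522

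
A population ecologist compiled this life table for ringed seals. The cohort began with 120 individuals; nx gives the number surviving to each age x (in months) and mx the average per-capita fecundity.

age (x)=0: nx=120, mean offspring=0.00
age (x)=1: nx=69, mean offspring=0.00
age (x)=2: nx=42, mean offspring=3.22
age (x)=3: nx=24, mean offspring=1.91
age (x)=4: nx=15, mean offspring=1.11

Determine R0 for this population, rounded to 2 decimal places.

1.65

lx = nx/n0 = nx/120: 1, 0.575, 0.35, 0.2, 0.125
lx·mx by age: 0, 0, 1.127, 0.382, 0.13875
R0 = Σ lx·mx = 1.64775 → 1.65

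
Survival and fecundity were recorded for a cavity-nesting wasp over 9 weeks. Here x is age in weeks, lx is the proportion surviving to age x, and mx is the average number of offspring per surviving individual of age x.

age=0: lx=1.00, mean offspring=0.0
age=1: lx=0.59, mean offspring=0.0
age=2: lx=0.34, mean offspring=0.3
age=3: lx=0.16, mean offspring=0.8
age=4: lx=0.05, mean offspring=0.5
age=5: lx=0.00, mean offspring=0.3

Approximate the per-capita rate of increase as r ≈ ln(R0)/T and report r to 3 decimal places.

-0.506

R0 = Σ lx·mx = 0 + 0 + 0.102 + 0.128 + 0.025 + 0 = 0.255
Σ x·lx·mx = 0.688; T = 0.688/0.255 = 2.69804…
r ≈ ln(R0)/T = ln(0.255)/2.69804… = -0.50648… → -0.506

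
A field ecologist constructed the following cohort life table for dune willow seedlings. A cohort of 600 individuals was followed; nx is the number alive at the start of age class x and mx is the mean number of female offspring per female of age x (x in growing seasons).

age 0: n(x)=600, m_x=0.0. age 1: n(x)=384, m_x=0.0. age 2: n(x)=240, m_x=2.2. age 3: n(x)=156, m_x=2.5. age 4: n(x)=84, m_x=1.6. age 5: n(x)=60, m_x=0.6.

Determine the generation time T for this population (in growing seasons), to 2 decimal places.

lx = nx/n0 = nx/600: 1, 0.64, 0.4, 0.26, 0.14, 0.1
lx·mx: 0, 0, 0.88, 0.65, 0.224, 0.06 → R0 = 1.814
x·lx·mx: 0, 0, 1.76, 1.95, 0.896, 0.3 → Σ = 4.906
T = 4.906 / 1.814 = 2.70452… → 2.70

2.70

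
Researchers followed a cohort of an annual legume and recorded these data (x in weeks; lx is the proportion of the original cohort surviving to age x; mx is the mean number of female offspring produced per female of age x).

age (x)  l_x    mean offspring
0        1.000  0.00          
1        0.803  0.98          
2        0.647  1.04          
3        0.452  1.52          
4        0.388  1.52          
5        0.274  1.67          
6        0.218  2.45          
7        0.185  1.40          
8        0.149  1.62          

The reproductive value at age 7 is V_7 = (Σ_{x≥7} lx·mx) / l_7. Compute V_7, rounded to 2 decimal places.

2.70

lx·mx for x ≥ 7: 0.259, 0.24138 → sum = 0.50038
V_7 = 0.50038 / l_7 = 0.50038 / 0.185 = 2.704757… → 2.70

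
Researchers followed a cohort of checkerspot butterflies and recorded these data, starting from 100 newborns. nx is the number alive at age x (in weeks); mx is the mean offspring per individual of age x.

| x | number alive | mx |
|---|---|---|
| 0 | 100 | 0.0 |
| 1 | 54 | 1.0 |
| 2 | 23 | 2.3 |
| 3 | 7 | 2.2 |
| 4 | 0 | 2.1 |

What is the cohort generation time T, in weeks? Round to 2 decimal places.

lx = nx/n0 = nx/100: 1, 0.54, 0.23, 0.07, 0
lx·mx: 0, 0.54, 0.529, 0.154, 0 → R0 = 1.223
x·lx·mx: 0, 0.54, 1.058, 0.462, 0 → Σ = 2.06
T = 2.06 / 1.223 = 1.684383… → 1.68

1.68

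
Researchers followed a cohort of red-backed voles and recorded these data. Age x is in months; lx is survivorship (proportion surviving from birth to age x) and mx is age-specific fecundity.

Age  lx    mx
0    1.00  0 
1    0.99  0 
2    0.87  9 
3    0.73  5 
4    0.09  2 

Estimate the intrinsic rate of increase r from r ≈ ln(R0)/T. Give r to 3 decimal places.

R0 = Σ lx·mx = 0 + 0 + 7.83 + 3.65 + 0.18 = 11.66
Σ x·lx·mx = 27.33; T = 27.33/11.66 = 2.34391…
r ≈ ln(R0)/T = ln(11.66)/2.34391… = 1.04789… → 1.048

1.048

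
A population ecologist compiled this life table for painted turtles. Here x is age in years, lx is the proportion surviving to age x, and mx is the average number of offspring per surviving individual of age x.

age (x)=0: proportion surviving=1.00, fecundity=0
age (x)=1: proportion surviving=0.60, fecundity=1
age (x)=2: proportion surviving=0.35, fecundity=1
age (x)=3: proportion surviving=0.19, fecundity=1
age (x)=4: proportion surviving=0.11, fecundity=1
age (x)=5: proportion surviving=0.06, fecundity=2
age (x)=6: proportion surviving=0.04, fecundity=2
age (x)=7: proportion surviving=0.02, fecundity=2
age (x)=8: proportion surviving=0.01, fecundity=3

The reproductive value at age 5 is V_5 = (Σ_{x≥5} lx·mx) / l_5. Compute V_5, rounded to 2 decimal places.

lx·mx for x ≥ 5: 0.12, 0.08, 0.04, 0.03 → sum = 0.27
V_5 = 0.27 / l_5 = 0.27 / 0.06 = 4.5 → 4.50

4.50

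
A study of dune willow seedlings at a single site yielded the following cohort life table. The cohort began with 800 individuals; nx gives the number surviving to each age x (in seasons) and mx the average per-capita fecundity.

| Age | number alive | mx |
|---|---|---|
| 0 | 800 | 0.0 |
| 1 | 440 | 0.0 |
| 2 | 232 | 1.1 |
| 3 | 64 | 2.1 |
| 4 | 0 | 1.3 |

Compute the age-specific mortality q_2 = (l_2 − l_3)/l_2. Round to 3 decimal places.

0.724

lx = nx/n0 = nx/800: 1, 0.55, 0.29, 0.08, 0
q_2 = (l_2 − l_3) / l_2 = (0.29 − 0.08) / 0.29
     = 0.21 / 0.29 = 0.724138… → 0.724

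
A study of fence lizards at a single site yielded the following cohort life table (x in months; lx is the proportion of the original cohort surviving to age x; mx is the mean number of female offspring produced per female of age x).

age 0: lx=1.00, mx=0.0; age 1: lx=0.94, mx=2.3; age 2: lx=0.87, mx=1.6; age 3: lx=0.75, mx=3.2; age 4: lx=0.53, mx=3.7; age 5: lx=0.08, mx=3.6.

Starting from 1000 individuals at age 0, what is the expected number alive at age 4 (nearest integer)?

530

Expected survivors = N0 · l_4 = 1000 × 0.53 = 530 → 530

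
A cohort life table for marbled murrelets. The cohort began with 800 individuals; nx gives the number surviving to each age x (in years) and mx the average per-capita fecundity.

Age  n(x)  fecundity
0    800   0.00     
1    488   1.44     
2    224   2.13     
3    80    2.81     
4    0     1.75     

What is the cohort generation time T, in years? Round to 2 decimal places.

lx = nx/n0 = nx/800: 1, 0.61, 0.28, 0.1, 0
lx·mx: 0, 0.8784, 0.5964, 0.281, 0 → R0 = 1.7558
x·lx·mx: 0, 0.8784, 1.1928, 0.843, 0 → Σ = 2.9142
T = 2.9142 / 1.7558 = 1.659756… → 1.66

1.66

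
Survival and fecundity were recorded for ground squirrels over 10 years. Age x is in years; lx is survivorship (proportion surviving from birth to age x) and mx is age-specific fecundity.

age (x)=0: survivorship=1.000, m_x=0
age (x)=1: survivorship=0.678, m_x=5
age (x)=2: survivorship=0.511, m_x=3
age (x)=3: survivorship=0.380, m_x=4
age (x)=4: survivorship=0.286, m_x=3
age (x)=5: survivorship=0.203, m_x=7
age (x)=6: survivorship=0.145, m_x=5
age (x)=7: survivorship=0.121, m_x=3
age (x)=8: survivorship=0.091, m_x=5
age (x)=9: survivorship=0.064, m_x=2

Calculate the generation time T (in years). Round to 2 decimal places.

3.20

lx·mx: 0, 3.39, 1.533, 1.52, 0.858, 1.421, 0.725, 0.363, 0.455, 0.128 → R0 = 10.393
x·lx·mx: 0, 3.39, 3.066, 4.56, 3.432, 7.105, 4.35, 2.541, 3.64, 1.152 → Σ = 33.236
T = 33.236 / 10.393 = 3.197922… → 3.20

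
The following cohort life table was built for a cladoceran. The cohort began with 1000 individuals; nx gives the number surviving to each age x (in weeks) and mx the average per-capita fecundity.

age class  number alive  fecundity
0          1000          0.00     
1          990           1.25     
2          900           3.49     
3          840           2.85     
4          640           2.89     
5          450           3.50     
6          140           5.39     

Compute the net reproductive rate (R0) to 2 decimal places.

10.95

lx = nx/n0 = nx/1000: 1, 0.99, 0.9, 0.84, 0.64, 0.45, 0.14
lx·mx by age: 0, 1.2375, 3.141, 2.394, 1.8496, 1.575, 0.7546
R0 = Σ lx·mx = 10.9517 → 10.95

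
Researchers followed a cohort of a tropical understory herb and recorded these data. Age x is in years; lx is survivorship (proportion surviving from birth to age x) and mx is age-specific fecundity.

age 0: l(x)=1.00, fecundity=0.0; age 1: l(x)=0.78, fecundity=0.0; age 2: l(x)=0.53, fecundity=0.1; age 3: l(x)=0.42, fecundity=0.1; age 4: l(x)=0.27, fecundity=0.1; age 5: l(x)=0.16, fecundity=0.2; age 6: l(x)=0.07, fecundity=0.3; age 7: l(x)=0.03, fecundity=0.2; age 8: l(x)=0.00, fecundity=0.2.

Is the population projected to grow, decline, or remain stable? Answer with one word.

R0 = Σ lx·mx = 0 + 0 + 0.053 + 0.042 + 0.027 + 0.032 + 0.021 + 0.006 + 0 = 0.181
R0 < 1, so the population is declining.

declining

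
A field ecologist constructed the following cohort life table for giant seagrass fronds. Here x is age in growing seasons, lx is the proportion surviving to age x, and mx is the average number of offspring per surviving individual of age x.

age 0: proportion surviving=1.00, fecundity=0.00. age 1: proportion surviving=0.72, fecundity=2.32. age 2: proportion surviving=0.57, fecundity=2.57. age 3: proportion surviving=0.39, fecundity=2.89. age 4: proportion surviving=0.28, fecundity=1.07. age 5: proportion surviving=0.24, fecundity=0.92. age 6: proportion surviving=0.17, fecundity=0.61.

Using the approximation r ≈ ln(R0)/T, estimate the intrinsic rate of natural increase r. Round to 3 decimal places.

0.711

R0 = Σ lx·mx = 0 + 1.6704 + 1.4649 + 1.1271 + 0.2996 + 0.2208 + 0.1037 = 4.8865
Σ x·lx·mx = 10.9061; T = 10.9061/4.8865 = 2.23188…
r ≈ ln(R0)/T = ln(4.8865)/2.23188… = 0.71082… → 0.711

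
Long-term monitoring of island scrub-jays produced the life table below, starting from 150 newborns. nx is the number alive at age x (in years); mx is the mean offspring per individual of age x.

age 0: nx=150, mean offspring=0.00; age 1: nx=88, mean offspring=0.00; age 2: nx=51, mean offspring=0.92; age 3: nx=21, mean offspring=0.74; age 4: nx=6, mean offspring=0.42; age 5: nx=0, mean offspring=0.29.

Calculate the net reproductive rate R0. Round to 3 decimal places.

0.433

lx = nx/n0 = nx/150: 1, 0.58667…, 0.34, 0.14, 0.04, 0
lx·mx by age: 0, 0, 0.3128, 0.1036, 0.0168, 0
R0 = Σ lx·mx = 0.4332… → 0.433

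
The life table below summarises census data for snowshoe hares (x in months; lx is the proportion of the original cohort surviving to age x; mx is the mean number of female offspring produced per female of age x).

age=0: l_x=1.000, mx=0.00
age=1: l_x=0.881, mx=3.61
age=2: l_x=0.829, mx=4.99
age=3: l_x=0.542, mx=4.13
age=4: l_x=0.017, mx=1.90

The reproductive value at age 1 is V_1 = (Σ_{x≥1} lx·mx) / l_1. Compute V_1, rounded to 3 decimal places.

lx·mx for x ≥ 1: 3.18041, 4.13671, 2.23846, 0.0323 → sum = 9.58788
V_1 = 9.58788 / l_1 = 9.58788 / 0.881 = 10.882951… → 10.883

10.883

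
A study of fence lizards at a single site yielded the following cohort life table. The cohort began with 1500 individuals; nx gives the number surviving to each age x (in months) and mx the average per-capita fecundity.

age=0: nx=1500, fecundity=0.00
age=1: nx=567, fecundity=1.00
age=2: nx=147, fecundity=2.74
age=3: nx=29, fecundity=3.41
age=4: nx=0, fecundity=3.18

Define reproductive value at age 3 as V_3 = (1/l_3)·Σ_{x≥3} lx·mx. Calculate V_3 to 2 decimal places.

lx = nx/n0 = nx/1500: 1, 0.378, 0.098, 0.01933…, 0
lx·mx for x ≥ 3: 0.065927…, 0 → sum = 0.065927…
V_3 = 0.065927… / l_3 = 0.065927… / 0.019333… = 3.41… → 3.41

3.41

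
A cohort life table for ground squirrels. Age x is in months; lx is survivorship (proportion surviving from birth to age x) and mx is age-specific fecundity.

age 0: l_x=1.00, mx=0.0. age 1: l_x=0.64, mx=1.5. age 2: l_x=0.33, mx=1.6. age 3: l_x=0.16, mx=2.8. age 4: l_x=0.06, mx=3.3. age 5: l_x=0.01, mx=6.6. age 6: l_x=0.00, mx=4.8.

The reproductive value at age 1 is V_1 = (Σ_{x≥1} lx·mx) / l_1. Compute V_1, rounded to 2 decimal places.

3.44

lx·mx for x ≥ 1: 0.96, 0.528, 0.448, 0.198, 0.066, 0 → sum = 2.2
V_1 = 2.2 / l_1 = 2.2 / 0.64 = 3.4375 → 3.44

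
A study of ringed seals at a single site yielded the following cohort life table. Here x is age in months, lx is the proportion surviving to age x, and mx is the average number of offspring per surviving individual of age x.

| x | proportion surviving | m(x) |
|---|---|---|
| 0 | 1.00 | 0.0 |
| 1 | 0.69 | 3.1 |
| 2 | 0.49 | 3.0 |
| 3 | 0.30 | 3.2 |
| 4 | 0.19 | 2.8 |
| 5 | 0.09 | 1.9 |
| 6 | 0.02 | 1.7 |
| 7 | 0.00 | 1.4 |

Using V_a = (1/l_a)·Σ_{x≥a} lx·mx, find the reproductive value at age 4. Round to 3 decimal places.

3.879

lx·mx for x ≥ 4: 0.532, 0.171, 0.034, 0 → sum = 0.737
V_4 = 0.737 / l_4 = 0.737 / 0.19 = 3.878947… → 3.879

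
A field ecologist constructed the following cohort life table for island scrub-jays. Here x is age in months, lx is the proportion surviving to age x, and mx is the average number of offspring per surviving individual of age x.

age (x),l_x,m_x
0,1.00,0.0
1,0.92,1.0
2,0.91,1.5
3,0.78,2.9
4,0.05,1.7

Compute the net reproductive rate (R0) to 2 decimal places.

4.63

lx·mx by age: 0, 0.92, 1.365, 2.262, 0.085
R0 = Σ lx·mx = 4.632 → 4.63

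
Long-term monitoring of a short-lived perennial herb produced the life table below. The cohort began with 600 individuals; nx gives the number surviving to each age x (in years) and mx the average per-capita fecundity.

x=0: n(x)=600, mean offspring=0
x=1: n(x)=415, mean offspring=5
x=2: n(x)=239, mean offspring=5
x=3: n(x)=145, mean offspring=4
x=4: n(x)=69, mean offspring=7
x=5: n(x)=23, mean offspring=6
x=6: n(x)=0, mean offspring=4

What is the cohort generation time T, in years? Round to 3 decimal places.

lx = nx/n0 = nx/600: 1, 0.69167…, 0.39833…, 0.24167…, 0.115, 0.03833…, 0
lx·mx: 0, 3.458333…, 1.991667…, 0.966667…, 0.805, 0.23…, 0 → R0 = 7.451667…
x·lx·mx: 0, 3.458333…, 3.983333…, 2.9…, 3.22, 1.15…, 0 → Σ = 14.711667…
T = 14.711667… / 7.451667… = 1.974279… → 1.974

1.974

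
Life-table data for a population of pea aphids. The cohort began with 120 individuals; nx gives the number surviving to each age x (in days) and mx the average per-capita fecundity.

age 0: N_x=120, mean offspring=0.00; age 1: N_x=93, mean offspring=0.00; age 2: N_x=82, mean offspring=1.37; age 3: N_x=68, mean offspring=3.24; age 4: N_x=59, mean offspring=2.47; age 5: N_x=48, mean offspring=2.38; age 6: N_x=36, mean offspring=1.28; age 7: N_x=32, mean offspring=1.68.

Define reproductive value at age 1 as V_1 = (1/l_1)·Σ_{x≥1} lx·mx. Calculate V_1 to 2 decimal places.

7.45

lx = nx/n0 = nx/120: 1, 0.775, 0.68333…, 0.56667…, 0.49167…, 0.4, 0.3, 0.26667…
lx·mx for x ≥ 1: 0, 0.936167…, 1.836…, 1.214417…, 0.952, 0.384, 0.448… → sum = 5.770583…
V_1 = 5.770583… / l_1 = 5.770583… / 0.775 = 7.445914… → 7.45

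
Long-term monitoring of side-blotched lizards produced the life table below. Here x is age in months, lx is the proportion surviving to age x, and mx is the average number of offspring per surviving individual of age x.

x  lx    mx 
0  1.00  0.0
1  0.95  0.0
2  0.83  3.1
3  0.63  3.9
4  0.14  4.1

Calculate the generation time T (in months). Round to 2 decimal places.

2.64

lx·mx: 0, 0, 2.573, 2.457, 0.574 → R0 = 5.604
x·lx·mx: 0, 0, 5.146, 7.371, 2.296 → Σ = 14.813
T = 14.813 / 5.604 = 2.643291… → 2.64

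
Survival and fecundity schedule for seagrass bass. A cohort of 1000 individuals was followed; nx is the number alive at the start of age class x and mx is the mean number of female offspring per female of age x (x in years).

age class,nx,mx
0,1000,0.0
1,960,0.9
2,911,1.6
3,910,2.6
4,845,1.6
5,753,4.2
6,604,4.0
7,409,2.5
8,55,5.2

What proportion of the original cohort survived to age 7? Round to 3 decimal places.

l_7 = n_7/n_0 = 409/1000 = 0.409 → 0.409

0.409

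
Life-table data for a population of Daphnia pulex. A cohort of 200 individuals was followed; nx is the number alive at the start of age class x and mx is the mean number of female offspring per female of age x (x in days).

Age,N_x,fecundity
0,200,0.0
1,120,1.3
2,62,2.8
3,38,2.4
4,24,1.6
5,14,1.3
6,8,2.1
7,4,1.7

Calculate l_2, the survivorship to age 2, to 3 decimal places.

l_2 = n_2/n_0 = 62/200 = 0.31 → 0.310

0.310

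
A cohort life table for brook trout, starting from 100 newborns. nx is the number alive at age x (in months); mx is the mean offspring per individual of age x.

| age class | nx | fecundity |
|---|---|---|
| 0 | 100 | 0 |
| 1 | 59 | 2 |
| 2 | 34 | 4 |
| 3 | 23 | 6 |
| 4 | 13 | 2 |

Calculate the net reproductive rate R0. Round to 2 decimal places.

lx = nx/n0 = nx/100: 1, 0.59, 0.34, 0.23, 0.13
lx·mx by age: 0, 1.18, 1.36, 1.38, 0.26
R0 = Σ lx·mx = 4.18 → 4.18

4.18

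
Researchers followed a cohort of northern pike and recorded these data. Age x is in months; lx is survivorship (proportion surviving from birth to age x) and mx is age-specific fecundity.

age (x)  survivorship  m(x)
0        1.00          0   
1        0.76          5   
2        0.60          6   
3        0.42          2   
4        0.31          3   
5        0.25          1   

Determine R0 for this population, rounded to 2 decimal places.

lx·mx by age: 0, 3.8, 3.6, 0.84, 0.93, 0.25
R0 = Σ lx·mx = 9.42 → 9.42

9.42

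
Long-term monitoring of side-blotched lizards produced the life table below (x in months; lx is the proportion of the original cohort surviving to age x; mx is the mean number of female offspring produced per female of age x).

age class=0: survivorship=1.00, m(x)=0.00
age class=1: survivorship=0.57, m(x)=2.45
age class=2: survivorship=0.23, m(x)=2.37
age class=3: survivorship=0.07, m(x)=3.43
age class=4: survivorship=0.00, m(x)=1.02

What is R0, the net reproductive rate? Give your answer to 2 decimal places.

lx·mx by age: 0, 1.3965, 0.5451, 0.2401, 0
R0 = Σ lx·mx = 2.1817 → 2.18

2.18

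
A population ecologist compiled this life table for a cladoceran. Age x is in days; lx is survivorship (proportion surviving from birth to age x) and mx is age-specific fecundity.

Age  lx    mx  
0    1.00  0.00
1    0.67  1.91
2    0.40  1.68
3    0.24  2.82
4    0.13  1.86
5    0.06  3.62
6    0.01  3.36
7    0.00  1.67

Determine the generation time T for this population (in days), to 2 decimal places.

2.21

lx·mx: 0, 1.2797, 0.672, 0.6768, 0.2418, 0.2172, 0.0336, 0 → R0 = 3.1211
x·lx·mx: 0, 1.2797, 1.344, 2.0304, 0.9672, 1.086, 0.2016, 0 → Σ = 6.9089
T = 6.9089 / 3.1211 = 2.213611… → 2.21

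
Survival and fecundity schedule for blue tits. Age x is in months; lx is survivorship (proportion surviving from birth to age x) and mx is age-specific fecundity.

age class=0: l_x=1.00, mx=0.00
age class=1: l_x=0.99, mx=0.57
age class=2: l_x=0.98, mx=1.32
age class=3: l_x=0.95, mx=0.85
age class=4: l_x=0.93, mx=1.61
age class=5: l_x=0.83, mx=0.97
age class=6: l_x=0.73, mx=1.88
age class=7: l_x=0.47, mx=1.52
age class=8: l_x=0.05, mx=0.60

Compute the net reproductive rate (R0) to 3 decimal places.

7.085

lx·mx by age: 0, 0.5643, 1.2936, 0.8075, 1.4973, 0.8051, 1.3724, 0.7144, 0.03
R0 = Σ lx·mx = 7.0846 → 7.085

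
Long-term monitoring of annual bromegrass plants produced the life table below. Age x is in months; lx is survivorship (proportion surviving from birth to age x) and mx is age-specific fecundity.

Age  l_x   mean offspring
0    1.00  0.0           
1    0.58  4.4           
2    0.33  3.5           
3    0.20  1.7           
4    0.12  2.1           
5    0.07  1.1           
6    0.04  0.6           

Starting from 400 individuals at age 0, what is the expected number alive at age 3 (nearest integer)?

80

Expected survivors = N0 · l_3 = 400 × 0.20 = 80 → 80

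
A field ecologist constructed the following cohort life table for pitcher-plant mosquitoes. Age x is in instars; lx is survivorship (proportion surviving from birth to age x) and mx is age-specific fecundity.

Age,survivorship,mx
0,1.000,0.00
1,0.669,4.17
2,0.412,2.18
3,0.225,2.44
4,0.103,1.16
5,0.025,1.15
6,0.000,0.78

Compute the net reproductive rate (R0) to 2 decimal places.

4.39

lx·mx by age: 0, 2.78973, 0.89816, 0.549, 0.11948, 0.02875, 0
R0 = Σ lx·mx = 4.38512 → 4.39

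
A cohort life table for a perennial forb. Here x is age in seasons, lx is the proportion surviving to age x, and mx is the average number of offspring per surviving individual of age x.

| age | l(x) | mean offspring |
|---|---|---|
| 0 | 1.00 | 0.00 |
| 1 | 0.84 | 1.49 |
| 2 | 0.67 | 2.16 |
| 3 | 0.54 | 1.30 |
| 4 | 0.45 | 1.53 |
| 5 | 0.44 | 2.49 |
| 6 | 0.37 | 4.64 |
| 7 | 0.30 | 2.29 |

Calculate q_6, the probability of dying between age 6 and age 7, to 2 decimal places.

q_6 = (l_6 − l_7) / l_6 = (0.37 − 0.3) / 0.37
     = 0.07 / 0.37 = 0.189189… → 0.19

0.19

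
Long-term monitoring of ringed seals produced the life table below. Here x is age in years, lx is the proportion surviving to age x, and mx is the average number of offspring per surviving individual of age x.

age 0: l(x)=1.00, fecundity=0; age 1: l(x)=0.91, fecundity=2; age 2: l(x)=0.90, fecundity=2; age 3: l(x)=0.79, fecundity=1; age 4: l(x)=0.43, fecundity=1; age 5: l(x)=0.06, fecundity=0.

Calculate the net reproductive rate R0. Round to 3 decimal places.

4.840

lx·mx by age: 0, 1.82, 1.8, 0.79, 0.43, 0
R0 = Σ lx·mx = 4.84 → 4.840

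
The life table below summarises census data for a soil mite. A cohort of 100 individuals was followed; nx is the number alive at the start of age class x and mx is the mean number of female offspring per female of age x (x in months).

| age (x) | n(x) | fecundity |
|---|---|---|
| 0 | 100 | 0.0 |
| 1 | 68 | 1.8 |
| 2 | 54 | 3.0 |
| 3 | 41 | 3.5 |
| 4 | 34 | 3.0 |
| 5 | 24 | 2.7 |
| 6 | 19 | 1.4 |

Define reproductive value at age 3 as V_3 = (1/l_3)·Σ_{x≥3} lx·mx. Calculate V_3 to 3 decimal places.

lx = nx/n0 = nx/100: 1, 0.68, 0.54, 0.41, 0.34, 0.24, 0.19
lx·mx for x ≥ 3: 1.435, 1.02, 0.648, 0.266 → sum = 3.369
V_3 = 3.369 / l_3 = 3.369 / 0.41 = 8.217073… → 8.217

8.217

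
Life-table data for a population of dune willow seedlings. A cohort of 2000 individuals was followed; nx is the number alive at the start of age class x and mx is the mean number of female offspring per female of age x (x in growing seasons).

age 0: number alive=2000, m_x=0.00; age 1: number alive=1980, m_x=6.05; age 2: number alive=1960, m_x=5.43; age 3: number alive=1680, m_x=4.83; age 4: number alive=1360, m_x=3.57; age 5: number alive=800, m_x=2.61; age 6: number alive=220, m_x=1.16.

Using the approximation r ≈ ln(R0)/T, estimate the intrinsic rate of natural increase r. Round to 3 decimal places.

1.254

lx = nx/n0 = nx/2000: 1, 0.99, 0.98, 0.84, 0.68, 0.4, 0.11
R0 = Σ lx·mx = 0 + 5.9895 + 5.3214 + 4.0572 + 2.4276 + 1.044 + 0.1276 = 18.9673
Σ x·lx·mx = 44.4999; T = 44.4999/18.9673 = 2.34614…
r ≈ ln(R0)/T = ln(18.9673)/2.34614… = 1.25428… → 1.254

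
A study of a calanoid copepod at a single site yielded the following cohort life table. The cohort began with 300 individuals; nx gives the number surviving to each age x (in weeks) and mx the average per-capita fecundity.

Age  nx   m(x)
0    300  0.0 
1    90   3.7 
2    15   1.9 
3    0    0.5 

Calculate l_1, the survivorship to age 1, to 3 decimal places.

l_1 = n_1/n_0 = 90/300 = 0.3 → 0.300

0.300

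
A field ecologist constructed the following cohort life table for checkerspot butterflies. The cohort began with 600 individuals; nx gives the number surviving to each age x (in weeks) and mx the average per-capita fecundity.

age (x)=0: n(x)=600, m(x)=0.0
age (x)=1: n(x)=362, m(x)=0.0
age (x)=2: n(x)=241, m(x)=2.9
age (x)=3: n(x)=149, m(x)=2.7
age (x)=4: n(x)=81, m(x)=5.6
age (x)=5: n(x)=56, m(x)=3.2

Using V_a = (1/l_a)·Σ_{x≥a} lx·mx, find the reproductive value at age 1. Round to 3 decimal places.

lx = nx/n0 = nx/600: 1, 0.60333…, 0.40167…, 0.24833…, 0.135, 0.09333…
lx·mx for x ≥ 1: 0, 1.164833…, 0.6705…, 0.756, 0.298667… → sum = 2.89…
V_1 = 2.89… / l_1 = 2.89… / 0.603333… = 4.790055… → 4.790

4.790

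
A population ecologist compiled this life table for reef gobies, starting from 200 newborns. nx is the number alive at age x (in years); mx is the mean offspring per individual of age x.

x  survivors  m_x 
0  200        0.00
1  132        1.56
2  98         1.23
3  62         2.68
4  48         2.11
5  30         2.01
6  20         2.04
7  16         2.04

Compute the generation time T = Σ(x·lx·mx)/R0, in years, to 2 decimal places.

lx = nx/n0 = nx/200: 1, 0.66, 0.49, 0.31, 0.24, 0.15, 0.1, 0.08
lx·mx: 0, 1.0296, 0.6027, 0.8308, 0.5064, 0.3015, 0.204, 0.1632 → R0 = 3.6382
x·lx·mx: 0, 1.0296, 1.2054, 2.4924, 2.0256, 1.5075, 1.224, 1.1424 → Σ = 10.6269
T = 10.6269 / 3.6382 = 2.920922… → 2.92

2.92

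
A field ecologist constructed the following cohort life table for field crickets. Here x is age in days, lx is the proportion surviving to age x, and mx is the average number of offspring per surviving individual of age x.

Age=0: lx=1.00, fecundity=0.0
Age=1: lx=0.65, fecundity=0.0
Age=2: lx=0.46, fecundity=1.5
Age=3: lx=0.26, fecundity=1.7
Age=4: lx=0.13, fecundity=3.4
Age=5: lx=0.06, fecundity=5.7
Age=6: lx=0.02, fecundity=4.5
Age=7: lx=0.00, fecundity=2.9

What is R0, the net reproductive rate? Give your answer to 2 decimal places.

2.01

lx·mx by age: 0, 0, 0.69, 0.442, 0.442, 0.342, 0.09, 0
R0 = Σ lx·mx = 2.006 → 2.01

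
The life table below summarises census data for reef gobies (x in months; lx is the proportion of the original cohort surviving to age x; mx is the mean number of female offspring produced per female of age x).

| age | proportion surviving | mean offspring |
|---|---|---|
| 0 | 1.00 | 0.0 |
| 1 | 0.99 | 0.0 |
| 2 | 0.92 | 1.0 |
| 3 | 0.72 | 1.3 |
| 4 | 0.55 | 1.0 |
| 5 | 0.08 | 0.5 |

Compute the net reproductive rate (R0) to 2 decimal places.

lx·mx by age: 0, 0, 0.92, 0.936, 0.55, 0.04
R0 = Σ lx·mx = 2.446 → 2.45

2.45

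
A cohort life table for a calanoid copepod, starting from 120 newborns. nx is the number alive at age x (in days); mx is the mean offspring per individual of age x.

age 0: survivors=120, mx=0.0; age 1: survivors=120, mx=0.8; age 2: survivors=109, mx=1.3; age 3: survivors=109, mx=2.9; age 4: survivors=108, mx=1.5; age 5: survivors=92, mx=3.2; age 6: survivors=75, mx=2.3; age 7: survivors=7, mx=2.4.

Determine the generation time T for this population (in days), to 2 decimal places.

lx = nx/n0 = nx/120: 1, 1, 0.90833…, 0.90833…, 0.9, 0.76667…, 0.625, 0.05833…
lx·mx: 0, 0.8, 1.180833…, 2.634167…, 1.35, 2.453333…, 1.4375, 0.14… → R0 = 9.995833…
x·lx·mx: 0, 0.8, 2.361667…, 7.9025…, 5.4, 12.266667…, 8.625, 0.98… → Σ = 38.335833…
T = 38.335833… / 9.995833… = 3.835181… → 3.84

3.84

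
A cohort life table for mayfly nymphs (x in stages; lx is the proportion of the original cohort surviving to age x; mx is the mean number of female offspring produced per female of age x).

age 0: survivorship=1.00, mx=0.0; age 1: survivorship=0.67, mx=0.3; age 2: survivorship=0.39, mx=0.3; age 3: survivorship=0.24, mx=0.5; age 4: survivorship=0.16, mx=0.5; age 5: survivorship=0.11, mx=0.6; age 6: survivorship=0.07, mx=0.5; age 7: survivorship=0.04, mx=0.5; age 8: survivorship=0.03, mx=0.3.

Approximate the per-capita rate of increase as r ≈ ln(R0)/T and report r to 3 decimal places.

-0.151

R0 = Σ lx·mx = 0 + 0.201 + 0.117 + 0.12 + 0.08 + 0.066 + 0.035 + 0.02 + 0.009 = 0.648
Σ x·lx·mx = 1.867; T = 1.867/0.648 = 2.88117…
r ≈ ln(R0)/T = ln(0.648)/2.88117… = -0.15059… → -0.151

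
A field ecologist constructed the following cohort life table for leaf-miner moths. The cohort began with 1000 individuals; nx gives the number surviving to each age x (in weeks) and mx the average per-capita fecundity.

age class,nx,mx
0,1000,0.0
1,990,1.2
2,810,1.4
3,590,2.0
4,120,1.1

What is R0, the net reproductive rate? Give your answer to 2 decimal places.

lx = nx/n0 = nx/1000: 1, 0.99, 0.81, 0.59, 0.12
lx·mx by age: 0, 1.188, 1.134, 1.18, 0.132
R0 = Σ lx·mx = 3.634 → 3.63

3.63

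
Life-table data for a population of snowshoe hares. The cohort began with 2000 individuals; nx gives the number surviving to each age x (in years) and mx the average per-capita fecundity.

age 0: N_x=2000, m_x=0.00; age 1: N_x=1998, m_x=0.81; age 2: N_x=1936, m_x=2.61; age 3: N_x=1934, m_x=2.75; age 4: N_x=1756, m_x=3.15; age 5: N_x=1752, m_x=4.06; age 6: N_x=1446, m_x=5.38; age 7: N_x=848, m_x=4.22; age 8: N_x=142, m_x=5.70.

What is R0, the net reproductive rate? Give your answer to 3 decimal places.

lx = nx/n0 = nx/2000: 1, 0.999, 0.968, 0.967, 0.878, 0.876, 0.723, 0.424, 0.071
lx·mx by age: 0, 0.80919, 2.52648, 2.65925, 2.7657, 3.55656, 3.88974, 1.78928, 0.4047
R0 = Σ lx·mx = 18.4009 → 18.401

18.401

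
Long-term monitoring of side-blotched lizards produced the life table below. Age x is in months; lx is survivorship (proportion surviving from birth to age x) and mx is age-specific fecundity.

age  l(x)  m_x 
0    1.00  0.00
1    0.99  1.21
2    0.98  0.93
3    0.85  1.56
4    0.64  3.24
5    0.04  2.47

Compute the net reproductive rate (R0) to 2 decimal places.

5.61

lx·mx by age: 0, 1.1979, 0.9114, 1.326, 2.0736, 0.0988
R0 = Σ lx·mx = 5.6077 → 5.61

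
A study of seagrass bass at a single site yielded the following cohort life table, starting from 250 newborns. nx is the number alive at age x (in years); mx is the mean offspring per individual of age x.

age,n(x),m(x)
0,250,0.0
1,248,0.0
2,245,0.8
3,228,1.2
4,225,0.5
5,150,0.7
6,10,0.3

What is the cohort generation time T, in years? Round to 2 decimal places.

lx = nx/n0 = nx/250: 1, 0.992, 0.98, 0.912, 0.9, 0.6, 0.04
lx·mx: 0, 0, 0.784, 1.0944, 0.45, 0.42, 0.012 → R0 = 2.7604
x·lx·mx: 0, 0, 1.568, 3.2832, 1.8, 2.1, 0.072 → Σ = 8.8232
T = 8.8232 / 2.7604 = 3.196348… → 3.20

3.20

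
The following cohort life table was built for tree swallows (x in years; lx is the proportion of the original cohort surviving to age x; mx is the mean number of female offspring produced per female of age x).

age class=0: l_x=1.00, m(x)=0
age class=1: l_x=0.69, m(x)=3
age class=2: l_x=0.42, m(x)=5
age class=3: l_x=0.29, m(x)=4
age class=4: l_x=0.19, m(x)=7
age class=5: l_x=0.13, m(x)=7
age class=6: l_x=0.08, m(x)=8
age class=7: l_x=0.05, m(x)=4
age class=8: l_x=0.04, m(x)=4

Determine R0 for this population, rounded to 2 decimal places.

8.57

lx·mx by age: 0, 2.07, 2.1, 1.16, 1.33, 0.91, 0.64, 0.2, 0.16
R0 = Σ lx·mx = 8.57 → 8.57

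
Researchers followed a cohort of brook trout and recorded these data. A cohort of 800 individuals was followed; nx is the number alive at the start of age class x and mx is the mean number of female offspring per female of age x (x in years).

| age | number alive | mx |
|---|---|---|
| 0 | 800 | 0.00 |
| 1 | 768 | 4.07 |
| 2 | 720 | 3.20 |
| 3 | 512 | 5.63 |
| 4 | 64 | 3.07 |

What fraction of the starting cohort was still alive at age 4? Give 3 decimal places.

l_4 = n_4/n_0 = 64/800 = 0.08 → 0.080

0.080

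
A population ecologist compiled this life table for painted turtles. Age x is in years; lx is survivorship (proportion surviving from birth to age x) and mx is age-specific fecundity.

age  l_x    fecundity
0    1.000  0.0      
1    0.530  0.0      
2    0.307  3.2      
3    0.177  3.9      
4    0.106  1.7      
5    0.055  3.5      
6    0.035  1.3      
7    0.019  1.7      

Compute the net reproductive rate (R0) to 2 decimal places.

lx·mx by age: 0, 0, 0.9824, 0.6903, 0.1802, 0.1925, 0.0455, 0.0323
R0 = Σ lx·mx = 2.1232 → 2.12

2.12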